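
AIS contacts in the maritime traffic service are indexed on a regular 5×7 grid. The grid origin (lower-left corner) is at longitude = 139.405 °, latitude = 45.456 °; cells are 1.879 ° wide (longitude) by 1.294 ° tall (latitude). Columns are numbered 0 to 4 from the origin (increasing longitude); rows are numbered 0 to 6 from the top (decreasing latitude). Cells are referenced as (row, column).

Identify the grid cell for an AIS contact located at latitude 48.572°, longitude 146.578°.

(4, 3)

Column index: ⌊(146.578 − 139.405) / 1.879⌋ = ⌊3.817⌋ = 3
Row offset from origin: ⌊(48.572 − 45.456) / 1.294⌋ = ⌊2.408⌋ = 2 → row 4 (counted from top)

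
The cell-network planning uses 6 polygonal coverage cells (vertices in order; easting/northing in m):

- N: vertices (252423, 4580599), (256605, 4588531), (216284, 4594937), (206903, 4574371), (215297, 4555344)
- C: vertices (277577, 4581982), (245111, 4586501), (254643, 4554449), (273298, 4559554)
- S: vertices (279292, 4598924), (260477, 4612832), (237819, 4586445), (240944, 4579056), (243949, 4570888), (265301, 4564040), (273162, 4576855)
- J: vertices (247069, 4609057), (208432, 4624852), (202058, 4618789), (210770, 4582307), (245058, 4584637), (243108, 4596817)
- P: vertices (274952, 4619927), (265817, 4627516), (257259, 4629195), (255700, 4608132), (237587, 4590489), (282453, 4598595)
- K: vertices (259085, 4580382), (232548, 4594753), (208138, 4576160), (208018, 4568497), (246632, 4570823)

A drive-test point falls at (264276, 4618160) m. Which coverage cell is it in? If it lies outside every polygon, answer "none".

Cast a ray rightward from (264276, 4618160). For each polygon, the edges (by vertex number in listed order) whose endpoints lie on opposite sides of northing = 4618160, where each meets that height, and whether that is right or left of the point:
N: no edge straddles that height → 0 crossings.
C: no edge straddles that height → 0 crossings.
S: no edge straddles that height → 0 crossings.
J: 1–2 at easting≈224801.7 (left), 3–4 at easting≈202208.2 (left) → 0 crossings.
P: 3–4 at easting≈256442.2 (left), 6–1 at easting≈275573.3 (right) → 1 crossing.
K: no edge straddles that height → 0 crossings.
Only P has an odd count, so the point is inside P.

P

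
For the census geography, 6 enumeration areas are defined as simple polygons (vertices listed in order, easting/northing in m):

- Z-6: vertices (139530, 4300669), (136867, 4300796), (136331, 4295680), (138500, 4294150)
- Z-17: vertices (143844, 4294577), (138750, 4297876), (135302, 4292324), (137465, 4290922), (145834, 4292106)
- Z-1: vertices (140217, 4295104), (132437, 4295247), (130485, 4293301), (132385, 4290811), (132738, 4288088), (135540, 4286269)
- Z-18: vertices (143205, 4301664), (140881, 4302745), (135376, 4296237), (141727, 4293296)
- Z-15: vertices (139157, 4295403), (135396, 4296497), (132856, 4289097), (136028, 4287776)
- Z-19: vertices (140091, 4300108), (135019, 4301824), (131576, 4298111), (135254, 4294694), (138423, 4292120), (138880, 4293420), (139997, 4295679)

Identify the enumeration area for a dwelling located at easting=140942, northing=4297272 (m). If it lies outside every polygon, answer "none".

Cast a ray rightward from (140942, 4297272). For each polygon, the edges (by vertex number in listed order) whose endpoints lie on opposite sides of northing = 4297272, where each meets that height, and whether that is right or left of the point:
Z-6: 2–3 at easting≈136497.8 (left), 4–1 at easting≈138993.3 (left) → 0 crossings.
Z-17: 1–2 at easting≈139682.6 (left), 2–3 at easting≈138374.9 (left) → 0 crossings.
Z-1: no edge straddles that height → 0 crossings.
Z-18: 2–3 at easting≈136251.5 (left), 4–1 at easting≈142429.3 (right) → 1 crossing.
Z-15: no edge straddles that height → 0 crossings.
Z-19: 3–4 at easting≈132479.1 (left), 7–1 at easting≈140030.8 (left) → 0 crossings.
Only Z-18 has an odd count, so the point is inside Z-18.

Z-18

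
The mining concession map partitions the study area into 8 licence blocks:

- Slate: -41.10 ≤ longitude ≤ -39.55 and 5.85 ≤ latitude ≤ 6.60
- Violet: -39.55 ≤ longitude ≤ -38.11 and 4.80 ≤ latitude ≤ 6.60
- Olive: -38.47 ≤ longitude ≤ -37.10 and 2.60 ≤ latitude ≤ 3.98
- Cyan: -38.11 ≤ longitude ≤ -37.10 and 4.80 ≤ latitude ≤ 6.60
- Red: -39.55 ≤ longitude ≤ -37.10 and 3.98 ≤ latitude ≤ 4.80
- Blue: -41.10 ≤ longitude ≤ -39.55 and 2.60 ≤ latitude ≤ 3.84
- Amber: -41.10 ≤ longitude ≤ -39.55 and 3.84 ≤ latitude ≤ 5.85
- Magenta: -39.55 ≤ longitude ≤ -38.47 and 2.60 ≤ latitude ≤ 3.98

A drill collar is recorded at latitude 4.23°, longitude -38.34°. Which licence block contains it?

The point has longitude = -38.34 and latitude = 4.23.
Only Red satisfies -39.55 ≤ longitude ≤ -37.10 and 3.98 ≤ latitude ≤ 4.80.

Red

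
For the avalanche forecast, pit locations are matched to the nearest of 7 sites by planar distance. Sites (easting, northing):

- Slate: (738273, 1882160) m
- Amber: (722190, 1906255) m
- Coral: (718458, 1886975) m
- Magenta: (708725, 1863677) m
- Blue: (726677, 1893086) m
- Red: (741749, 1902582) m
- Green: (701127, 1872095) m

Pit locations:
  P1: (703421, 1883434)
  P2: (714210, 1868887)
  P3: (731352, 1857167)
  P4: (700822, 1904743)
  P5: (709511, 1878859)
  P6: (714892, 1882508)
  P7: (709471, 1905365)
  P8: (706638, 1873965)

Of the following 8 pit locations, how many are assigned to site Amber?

P1 → Green
P2 → Magenta
P3 → Magenta
P4 → Amber
P5 → Green
P6 → Coral
P7 → Amber
P8 → Green
2 of the 8 go to Amber.

2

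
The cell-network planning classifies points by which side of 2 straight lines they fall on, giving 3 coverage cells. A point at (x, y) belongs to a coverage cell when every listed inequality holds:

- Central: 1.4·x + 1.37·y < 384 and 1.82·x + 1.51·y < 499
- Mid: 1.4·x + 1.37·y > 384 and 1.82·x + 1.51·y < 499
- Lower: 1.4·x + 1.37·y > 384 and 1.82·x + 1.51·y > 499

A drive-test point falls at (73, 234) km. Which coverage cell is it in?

Mid

1.4·73 + 1.37·234 = 422.780, which is > 384
1.82·73 + 1.51·234 = 486.200, which is < 499
This sign pattern matches Mid.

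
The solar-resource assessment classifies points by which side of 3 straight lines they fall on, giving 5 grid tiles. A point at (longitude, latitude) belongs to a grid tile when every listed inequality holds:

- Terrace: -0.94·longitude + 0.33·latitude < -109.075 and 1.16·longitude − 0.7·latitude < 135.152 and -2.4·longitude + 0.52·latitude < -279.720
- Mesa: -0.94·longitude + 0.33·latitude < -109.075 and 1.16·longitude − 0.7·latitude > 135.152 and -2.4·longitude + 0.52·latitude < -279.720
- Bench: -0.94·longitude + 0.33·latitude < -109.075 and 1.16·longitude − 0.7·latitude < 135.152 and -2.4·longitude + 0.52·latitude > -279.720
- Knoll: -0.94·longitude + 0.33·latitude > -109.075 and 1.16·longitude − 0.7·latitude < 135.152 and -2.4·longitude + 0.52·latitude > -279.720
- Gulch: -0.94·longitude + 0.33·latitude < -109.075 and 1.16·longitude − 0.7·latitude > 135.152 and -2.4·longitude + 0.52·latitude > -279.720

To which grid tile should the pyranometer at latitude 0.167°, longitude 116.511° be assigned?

Bench

-0.94·116.511 + 0.33·0.167 = -109.465, which is < -109.075
1.16·116.511 − 0.7·0.167 = 135.036, which is < 135.152
-2.4·116.511 + 0.52·0.167 = -279.540, which is > -279.720
This sign pattern matches Bench.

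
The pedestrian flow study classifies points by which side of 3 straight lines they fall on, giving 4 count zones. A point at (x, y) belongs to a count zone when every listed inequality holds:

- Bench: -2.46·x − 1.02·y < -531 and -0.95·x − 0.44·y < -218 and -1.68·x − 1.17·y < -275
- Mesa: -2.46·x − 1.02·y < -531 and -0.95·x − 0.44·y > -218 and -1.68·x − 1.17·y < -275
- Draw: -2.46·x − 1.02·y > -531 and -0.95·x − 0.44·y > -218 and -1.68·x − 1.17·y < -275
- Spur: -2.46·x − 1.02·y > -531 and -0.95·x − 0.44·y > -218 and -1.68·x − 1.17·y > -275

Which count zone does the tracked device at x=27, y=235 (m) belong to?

Draw

-2.46·27 − 1.02·235 = -306.120, which is > -531
-0.95·27 − 0.44·235 = -129.050, which is > -218
-1.68·27 − 1.17·235 = -320.310, which is < -275
This sign pattern matches Draw.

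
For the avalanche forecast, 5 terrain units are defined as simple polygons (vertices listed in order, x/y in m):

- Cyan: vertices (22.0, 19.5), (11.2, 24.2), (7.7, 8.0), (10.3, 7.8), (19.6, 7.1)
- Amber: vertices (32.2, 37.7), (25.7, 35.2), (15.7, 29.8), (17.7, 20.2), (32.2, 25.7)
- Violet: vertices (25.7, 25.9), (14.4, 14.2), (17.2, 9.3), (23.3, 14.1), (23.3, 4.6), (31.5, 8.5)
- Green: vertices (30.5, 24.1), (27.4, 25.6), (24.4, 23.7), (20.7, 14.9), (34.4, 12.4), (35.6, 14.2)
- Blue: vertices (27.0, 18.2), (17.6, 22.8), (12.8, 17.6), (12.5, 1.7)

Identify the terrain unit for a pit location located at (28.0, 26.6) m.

Amber

Cast a ray rightward from (28.0, 26.6). For each polygon, the edges (by vertex number in listed order) whose endpoints lie on opposite sides of y = 26.6, where each meets that height, and whether that is right or left of the point:
Cyan: no edge straddles that height → 0 crossings.
Amber: 3–4 at x≈16.37 (left), 5–1 at x≈32.20 (right) → 1 crossing.
Violet: no edge straddles that height → 0 crossings.
Green: no edge straddles that height → 0 crossings.
Blue: no edge straddles that height → 0 crossings.
Only Amber has an odd count, so the point is inside Amber.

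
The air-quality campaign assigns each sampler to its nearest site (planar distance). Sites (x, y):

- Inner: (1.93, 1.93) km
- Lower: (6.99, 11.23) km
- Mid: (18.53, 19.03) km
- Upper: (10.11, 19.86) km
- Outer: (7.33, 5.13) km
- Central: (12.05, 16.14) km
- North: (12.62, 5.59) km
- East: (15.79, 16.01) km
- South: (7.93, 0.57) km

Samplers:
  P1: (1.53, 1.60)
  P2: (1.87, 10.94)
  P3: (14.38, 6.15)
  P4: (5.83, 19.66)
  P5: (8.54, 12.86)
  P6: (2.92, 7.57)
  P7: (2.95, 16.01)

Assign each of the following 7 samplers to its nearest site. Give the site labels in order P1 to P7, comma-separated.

Inner, Lower, North, Upper, Lower, Outer, Lower

P1 → Inner (d²=0.27)
P2 → Lower (d²=26.30)
P3 → North (d²=3.41)
P4 → Upper (d²=18.36)
P5 → Lower (d²=5.06)
P6 → Outer (d²=25.40)
P7 → Lower (d²=39.17)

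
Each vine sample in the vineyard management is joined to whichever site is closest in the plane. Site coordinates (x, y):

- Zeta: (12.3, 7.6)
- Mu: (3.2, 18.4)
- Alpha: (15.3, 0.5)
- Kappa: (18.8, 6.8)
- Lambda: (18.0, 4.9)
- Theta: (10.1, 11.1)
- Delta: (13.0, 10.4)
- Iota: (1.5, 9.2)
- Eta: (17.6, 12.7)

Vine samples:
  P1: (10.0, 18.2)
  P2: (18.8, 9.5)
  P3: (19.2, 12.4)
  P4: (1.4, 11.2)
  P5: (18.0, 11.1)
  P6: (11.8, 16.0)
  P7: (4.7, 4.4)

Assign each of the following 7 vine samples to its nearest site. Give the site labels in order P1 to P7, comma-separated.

Mu, Kappa, Eta, Iota, Eta, Theta, Iota

P1 → Mu (d²=46.28)
P2 → Kappa (d²=7.29)
P3 → Eta (d²=2.65)
P4 → Iota (d²=4.01)
P5 → Eta (d²=2.72)
P6 → Theta (d²=26.90)
P7 → Iota (d²=33.28)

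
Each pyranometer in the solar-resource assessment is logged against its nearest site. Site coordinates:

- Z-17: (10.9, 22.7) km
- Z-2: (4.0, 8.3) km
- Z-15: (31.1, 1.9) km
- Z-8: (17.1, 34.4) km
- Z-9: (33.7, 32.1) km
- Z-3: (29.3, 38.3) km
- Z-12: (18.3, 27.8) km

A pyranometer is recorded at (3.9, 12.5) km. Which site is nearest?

Squared distances to each site:
Z-17: 153.040; Z-2: 17.650; Z-15: 852.200; Z-8: 653.850; Z-9: 1272.200; Z-3: 1310.800; Z-12: 441.450.
Minimum at Z-2.

Z-2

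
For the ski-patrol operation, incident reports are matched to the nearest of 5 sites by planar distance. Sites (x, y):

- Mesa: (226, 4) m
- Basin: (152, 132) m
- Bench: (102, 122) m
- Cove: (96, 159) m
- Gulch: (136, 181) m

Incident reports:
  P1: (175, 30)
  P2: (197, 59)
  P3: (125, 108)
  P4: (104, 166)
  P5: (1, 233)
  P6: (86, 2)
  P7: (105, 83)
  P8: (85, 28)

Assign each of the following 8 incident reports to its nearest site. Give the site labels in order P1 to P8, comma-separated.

Mesa, Mesa, Bench, Cove, Cove, Bench, Bench, Bench

P1 → Mesa (d²=3277.00)
P2 → Mesa (d²=3866.00)
P3 → Bench (d²=725.00)
P4 → Cove (d²=113.00)
P5 → Cove (d²=14501.00)
P6 → Bench (d²=14656.00)
P7 → Bench (d²=1530.00)
P8 → Bench (d²=9125.00)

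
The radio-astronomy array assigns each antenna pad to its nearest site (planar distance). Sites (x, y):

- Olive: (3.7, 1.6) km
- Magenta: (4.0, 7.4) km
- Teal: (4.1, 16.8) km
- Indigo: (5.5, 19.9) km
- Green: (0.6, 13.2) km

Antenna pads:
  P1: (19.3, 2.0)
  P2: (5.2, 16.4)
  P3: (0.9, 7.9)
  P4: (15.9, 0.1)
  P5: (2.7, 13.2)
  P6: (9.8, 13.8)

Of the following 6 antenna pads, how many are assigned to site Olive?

P1 → Olive
P2 → Teal
P3 → Magenta
P4 → Olive
P5 → Green
P6 → Teal
2 of the 6 go to Olive.

2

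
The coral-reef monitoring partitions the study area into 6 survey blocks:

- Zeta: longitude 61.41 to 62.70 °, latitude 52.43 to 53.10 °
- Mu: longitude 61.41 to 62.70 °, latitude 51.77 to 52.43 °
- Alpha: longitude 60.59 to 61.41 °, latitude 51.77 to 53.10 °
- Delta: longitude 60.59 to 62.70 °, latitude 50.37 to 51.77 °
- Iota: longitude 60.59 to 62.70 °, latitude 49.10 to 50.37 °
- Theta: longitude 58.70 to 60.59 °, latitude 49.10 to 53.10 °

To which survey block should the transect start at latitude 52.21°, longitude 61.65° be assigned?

Mu

The point has longitude = 61.65 and latitude = 52.21.
Only Mu satisfies 61.41 ≤ longitude ≤ 62.70 and 51.77 ≤ latitude ≤ 52.43.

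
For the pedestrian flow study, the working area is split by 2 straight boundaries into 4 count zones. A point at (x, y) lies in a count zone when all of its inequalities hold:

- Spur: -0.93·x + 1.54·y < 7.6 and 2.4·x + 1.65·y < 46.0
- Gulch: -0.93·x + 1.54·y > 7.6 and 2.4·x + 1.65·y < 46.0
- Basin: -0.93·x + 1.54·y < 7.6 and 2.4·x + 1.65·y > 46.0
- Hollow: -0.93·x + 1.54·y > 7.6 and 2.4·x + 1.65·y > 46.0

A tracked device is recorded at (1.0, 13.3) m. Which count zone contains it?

-0.93·1.0 + 1.54·13.3 = 19.552, which is > 7.6
2.4·1.0 + 1.65·13.3 = 24.345, which is < 46.0
This sign pattern matches Gulch.

Gulch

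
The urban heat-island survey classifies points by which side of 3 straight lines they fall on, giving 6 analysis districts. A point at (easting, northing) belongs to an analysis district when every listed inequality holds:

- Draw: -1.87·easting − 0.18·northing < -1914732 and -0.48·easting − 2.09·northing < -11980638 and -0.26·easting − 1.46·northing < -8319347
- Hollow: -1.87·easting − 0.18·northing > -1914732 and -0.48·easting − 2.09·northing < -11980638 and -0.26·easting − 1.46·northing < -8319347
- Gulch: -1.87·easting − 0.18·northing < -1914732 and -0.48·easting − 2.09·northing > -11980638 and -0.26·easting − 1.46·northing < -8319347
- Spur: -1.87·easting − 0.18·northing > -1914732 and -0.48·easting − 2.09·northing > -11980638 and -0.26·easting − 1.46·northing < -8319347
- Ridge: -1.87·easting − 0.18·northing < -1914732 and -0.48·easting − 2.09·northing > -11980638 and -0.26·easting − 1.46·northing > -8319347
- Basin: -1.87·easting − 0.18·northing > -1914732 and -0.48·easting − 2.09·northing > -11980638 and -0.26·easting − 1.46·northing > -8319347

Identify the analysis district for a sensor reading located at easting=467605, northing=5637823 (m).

-1.87·467605 − 0.18·5637823 = -1889229.490, which is > -1914732
-0.48·467605 − 2.09·5637823 = -12007500.470, which is < -11980638
-0.26·467605 − 1.46·5637823 = -8352798.880, which is < -8319347
This sign pattern matches Hollow.

Hollow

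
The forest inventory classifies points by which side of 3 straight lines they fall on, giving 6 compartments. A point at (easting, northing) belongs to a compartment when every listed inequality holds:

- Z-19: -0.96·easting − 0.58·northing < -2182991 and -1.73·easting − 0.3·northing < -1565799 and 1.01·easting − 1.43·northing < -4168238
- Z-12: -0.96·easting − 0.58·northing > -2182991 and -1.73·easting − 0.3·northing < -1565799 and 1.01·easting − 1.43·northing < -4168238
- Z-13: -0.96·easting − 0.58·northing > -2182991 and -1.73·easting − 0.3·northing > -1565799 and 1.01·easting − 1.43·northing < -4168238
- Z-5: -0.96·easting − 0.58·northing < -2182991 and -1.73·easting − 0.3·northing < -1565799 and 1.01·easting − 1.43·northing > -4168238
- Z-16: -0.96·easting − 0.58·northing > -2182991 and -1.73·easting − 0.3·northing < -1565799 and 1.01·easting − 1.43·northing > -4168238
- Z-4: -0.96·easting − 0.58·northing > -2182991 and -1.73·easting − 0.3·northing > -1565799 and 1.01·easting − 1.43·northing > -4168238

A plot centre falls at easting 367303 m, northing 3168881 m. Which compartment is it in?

-0.96·367303 − 0.58·3168881 = -2190561.860, which is < -2182991
-1.73·367303 − 0.3·3168881 = -1586098.490, which is < -1565799
1.01·367303 − 1.43·3168881 = -4160523.800, which is > -4168238
This sign pattern matches Z-5.

Z-5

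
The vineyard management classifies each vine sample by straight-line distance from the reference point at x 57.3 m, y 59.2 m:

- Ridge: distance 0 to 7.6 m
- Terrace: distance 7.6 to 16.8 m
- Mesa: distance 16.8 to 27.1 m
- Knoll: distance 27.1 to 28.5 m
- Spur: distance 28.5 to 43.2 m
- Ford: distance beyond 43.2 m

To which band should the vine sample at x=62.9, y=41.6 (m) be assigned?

Mesa

Distance = √((62.9−57.3)² + (41.6−59.2)²) = √(31.360 + 309.760) = 18.469 m.
16.8 ≤ 18.469 < 27.1 → Mesa.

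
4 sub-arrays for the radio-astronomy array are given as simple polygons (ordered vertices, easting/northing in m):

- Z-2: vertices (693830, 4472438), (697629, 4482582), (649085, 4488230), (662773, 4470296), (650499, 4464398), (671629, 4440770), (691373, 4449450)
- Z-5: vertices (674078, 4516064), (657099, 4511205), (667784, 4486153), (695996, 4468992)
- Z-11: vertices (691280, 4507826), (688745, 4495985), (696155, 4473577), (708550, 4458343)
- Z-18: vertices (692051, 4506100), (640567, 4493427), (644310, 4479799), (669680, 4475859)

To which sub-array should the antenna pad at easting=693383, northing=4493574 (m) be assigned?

Cast a ray rightward from (693383, 4493574). For each polygon, the edges (by vertex number in listed order) whose endpoints lie on opposite sides of northing = 4493574, where each meets that height, and whether that is right or left of the point:
Z-2: no edge straddles that height → 0 crossings.
Z-5: 2–3 at easting≈664618.8 (left), 4–1 at easting≈684550.0 (left) → 0 crossings.
Z-11: 2–3 at easting≈689542.3 (left), 4–1 at easting≈696254.1 (right) → 1 crossing.
Z-18: 1–2 at easting≈641164.2 (left), 4–1 at easting≈682784.8 (left) → 0 crossings.
Only Z-11 has an odd count, so the point is inside Z-11.

Z-11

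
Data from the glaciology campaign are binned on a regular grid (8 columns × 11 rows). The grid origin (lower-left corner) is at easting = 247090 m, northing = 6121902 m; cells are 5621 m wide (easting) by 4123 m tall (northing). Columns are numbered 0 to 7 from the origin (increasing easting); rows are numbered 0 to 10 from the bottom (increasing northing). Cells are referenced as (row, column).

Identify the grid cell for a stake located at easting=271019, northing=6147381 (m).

(6, 4)

Column index: ⌊(271019 − 247090) / 5621⌋ = ⌊4.257⌋ = 4
Row offset from origin: ⌊(6147381 − 6121902) / 4123⌋ = ⌊6.180⌋ = 6 → row 6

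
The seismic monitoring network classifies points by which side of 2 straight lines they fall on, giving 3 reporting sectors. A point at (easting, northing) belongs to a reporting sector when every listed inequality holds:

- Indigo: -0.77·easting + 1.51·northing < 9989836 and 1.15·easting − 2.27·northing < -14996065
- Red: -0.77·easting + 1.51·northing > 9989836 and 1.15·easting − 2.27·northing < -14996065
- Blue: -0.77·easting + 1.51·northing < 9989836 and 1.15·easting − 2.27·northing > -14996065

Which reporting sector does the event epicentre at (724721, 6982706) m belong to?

-0.77·724721 + 1.51·6982706 = 9985850.890, which is < 9989836
1.15·724721 − 2.27·6982706 = -15017313.470, which is < -14996065
This sign pattern matches Indigo.

Indigo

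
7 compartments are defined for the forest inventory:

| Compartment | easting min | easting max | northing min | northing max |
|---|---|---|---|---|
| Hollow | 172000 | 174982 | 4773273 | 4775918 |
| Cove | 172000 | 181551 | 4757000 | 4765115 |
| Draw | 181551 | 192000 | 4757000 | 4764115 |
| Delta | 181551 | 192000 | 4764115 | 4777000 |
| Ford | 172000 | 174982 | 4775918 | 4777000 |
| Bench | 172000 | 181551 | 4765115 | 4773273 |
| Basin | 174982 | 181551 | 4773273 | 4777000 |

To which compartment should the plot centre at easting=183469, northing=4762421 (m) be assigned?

The point has easting = 183469 and northing = 4762421.
Only Draw satisfies 181551 ≤ easting ≤ 192000 and 4757000 ≤ northing ≤ 4764115.

Draw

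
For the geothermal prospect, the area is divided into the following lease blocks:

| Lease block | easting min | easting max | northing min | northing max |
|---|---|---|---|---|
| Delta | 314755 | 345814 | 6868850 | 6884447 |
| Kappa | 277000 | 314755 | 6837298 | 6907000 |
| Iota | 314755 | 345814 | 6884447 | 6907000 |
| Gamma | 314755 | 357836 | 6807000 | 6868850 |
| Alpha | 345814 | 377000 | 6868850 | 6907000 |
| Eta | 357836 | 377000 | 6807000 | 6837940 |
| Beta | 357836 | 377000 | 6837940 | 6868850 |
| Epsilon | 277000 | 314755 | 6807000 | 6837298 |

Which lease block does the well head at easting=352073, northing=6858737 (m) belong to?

The point has easting = 352073 and northing = 6858737.
Only Gamma satisfies 314755 ≤ easting ≤ 357836 and 6807000 ≤ northing ≤ 6868850.

Gamma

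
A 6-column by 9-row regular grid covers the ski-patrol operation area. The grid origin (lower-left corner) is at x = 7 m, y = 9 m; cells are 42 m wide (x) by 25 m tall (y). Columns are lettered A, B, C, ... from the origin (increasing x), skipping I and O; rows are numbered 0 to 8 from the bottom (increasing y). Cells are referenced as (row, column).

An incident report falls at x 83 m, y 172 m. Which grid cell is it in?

Column index: ⌊(83 − 7) / 42⌋ = ⌊1.810⌋ = 1 → column B
Row offset from origin: ⌊(172 − 9) / 25⌋ = ⌊6.520⌋ = 6 → row 6

(6, B)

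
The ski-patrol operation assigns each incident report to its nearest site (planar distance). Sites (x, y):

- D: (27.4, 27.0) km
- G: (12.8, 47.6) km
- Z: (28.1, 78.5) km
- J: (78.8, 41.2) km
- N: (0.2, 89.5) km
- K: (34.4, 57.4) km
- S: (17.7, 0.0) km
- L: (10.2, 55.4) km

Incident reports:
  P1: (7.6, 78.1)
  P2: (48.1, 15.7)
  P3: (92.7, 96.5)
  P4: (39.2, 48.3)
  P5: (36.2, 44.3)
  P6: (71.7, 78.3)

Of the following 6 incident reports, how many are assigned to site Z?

P1 → N
P2 → D
P3 → J
P4 → K
P5 → K
P6 → J
0 of the 6 go to Z.

0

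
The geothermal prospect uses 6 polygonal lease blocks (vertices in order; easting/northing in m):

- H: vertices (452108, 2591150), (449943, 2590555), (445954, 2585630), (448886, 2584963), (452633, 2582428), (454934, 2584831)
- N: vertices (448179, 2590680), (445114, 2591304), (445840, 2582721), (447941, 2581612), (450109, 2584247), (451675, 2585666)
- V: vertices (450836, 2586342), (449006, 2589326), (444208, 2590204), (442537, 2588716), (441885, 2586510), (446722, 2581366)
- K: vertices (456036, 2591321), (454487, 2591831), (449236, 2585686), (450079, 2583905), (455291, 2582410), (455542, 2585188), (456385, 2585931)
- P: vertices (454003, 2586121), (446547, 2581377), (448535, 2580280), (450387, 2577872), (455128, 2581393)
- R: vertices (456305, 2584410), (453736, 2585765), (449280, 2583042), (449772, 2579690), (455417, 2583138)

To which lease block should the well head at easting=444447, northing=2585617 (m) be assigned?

V

Cast a ray rightward from (444447, 2585617). For each polygon, the edges (by vertex number in listed order) whose endpoints lie on opposite sides of northing = 2585617, where each meets that height, and whether that is right or left of the point:
H: 3–4 at easting≈446011.1 (right), 6–1 at easting≈454582.5 (right) → 2 crossings.
N: 2–3 at easting≈445595.0 (right), 5–6 at easting≈451620.9 (right) → 2 crossings.
V: 5–6 at easting≈442724.7 (left), 6–1 at easting≈450236.6 (right) → 1 crossing.
K: 3–4 at easting≈449268.7 (right), 6–7 at easting≈456028.7 (right) → 2 crossings.
P: 1–2 at easting≈453210.9 (right), 5–1 at easting≈454122.9 (right) → 2 crossings.
R: 1–2 at easting≈454016.6 (right), 2–3 at easting≈453493.8 (right) → 2 crossings.
Only V has an odd count, so the point is inside V.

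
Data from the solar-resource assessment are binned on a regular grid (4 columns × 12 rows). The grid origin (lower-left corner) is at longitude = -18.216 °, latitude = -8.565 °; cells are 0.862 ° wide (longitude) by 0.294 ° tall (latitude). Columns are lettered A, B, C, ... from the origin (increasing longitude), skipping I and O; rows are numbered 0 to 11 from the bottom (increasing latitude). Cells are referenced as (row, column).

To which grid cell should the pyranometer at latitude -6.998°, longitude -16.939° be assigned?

Column index: ⌊(-16.939 − -18.216) / 0.862⌋ = ⌊1.481⌋ = 1 → column B
Row offset from origin: ⌊(-6.998 − -8.565) / 0.294⌋ = ⌊5.330⌋ = 5 → row 5

(5, B)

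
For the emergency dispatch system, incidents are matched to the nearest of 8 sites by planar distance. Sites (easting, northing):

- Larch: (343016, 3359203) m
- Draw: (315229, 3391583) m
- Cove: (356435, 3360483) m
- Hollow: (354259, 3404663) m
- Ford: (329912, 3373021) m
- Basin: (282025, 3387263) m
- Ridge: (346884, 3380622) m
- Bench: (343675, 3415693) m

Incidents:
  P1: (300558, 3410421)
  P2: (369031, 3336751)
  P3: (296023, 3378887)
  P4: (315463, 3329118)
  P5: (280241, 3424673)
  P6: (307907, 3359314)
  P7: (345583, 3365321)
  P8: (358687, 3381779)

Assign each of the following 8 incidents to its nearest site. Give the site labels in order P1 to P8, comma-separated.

Draw, Cove, Basin, Larch, Basin, Ford, Larch, Ridge

P1 → Draw (d²=570108485.00)
P2 → Cove (d²=721867040.00)
P3 → Basin (d²=266101380.00)
P4 → Larch (d²=1664275034.00)
P5 → Basin (d²=1402690756.00)
P6 → Ford (d²=672101874.00)
P7 → Larch (d²=44019413.00)
P8 → Ridge (d²=140649458.00)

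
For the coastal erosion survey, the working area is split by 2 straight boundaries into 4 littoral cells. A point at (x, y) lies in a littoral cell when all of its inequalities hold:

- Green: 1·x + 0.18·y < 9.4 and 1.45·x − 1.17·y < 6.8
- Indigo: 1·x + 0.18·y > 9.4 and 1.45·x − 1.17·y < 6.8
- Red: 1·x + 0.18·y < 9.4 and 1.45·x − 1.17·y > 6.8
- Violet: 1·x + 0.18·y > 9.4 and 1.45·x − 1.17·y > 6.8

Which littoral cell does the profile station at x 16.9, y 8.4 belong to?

Violet

1·16.9 + 0.18·8.4 = 18.412, which is > 9.4
1.45·16.9 − 1.17·8.4 = 14.677, which is > 6.8
This sign pattern matches Violet.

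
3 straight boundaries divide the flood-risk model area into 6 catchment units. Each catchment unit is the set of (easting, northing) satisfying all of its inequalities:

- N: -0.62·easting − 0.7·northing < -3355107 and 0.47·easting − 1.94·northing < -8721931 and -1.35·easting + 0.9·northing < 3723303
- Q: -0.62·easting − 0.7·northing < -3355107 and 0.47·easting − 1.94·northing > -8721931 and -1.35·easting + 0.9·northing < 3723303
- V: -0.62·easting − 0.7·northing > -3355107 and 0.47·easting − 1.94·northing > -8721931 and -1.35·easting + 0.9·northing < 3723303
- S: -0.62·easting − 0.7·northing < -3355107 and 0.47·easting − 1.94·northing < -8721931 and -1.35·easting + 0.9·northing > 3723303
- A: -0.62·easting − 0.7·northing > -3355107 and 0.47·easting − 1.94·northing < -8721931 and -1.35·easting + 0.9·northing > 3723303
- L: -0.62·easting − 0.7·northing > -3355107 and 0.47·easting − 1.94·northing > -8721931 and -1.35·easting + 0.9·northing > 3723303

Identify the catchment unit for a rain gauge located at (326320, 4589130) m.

N

-0.62·326320 − 0.7·4589130 = -3414709.400, which is < -3355107
0.47·326320 − 1.94·4589130 = -8749541.800, which is < -8721931
-1.35·326320 + 0.9·4589130 = 3689685.000, which is < 3723303
This sign pattern matches N.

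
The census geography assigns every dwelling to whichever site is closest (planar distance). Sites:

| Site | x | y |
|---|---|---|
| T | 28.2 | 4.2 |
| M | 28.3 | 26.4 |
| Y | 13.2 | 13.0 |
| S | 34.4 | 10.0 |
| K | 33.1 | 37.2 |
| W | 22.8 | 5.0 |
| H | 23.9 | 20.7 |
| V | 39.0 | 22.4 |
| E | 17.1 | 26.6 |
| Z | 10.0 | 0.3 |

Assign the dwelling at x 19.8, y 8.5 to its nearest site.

Squared distances to each site:
T: 89.050; M: 392.660; Y: 63.810; S: 215.410; K: 1000.580; W: 21.250; H: 165.650; V: 561.850; E: 334.900; Z: 163.280.
Minimum at W.

W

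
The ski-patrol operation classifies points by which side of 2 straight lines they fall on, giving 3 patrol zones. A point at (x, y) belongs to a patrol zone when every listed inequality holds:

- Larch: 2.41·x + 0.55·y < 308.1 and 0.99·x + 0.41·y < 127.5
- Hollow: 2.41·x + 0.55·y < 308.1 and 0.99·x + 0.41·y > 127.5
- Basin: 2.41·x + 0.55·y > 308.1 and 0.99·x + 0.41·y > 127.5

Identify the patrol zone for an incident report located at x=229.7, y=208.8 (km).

2.41·229.7 + 0.55·208.8 = 668.417, which is > 308.1
0.99·229.7 + 0.41·208.8 = 313.011, which is > 127.5
This sign pattern matches Basin.

Basin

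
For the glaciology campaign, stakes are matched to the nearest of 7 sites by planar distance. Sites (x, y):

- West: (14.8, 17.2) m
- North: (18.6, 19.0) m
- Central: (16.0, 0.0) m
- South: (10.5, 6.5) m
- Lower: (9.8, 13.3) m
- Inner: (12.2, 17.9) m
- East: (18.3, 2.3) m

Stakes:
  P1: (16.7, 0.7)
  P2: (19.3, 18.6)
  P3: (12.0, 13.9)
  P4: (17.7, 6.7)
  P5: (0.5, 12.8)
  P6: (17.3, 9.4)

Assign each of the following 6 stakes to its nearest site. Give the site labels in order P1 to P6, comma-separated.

Central, North, Lower, East, Lower, East

P1 → Central (d²=0.98)
P2 → North (d²=0.65)
P3 → Lower (d²=5.20)
P4 → East (d²=19.72)
P5 → Lower (d²=86.74)
P6 → East (d²=51.41)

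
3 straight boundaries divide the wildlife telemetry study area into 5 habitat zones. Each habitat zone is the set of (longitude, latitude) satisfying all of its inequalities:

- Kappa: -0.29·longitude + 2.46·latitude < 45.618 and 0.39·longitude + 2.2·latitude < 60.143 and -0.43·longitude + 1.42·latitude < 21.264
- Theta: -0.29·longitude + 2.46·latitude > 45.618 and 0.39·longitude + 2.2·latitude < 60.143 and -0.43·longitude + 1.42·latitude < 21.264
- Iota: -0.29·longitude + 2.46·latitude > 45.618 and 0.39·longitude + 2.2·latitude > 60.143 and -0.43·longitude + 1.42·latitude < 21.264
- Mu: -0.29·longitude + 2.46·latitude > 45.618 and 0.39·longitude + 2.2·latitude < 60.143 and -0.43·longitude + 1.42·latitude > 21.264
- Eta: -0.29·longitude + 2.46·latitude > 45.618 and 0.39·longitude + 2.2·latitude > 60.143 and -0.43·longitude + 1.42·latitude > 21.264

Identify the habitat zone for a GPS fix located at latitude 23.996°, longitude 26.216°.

-0.29·26.216 + 2.46·23.996 = 51.428, which is > 45.618
0.39·26.216 + 2.2·23.996 = 63.015, which is > 60.143
-0.43·26.216 + 1.42·23.996 = 22.801, which is > 21.264
This sign pattern matches Eta.

Eta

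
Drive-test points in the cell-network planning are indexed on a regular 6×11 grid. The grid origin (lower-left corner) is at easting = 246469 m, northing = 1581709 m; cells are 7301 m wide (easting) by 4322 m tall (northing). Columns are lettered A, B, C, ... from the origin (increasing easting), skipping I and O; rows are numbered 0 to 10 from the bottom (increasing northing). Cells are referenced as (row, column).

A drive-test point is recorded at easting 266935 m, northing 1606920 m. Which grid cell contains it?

(5, C)

Column index: ⌊(266935 − 246469) / 7301⌋ = ⌊2.803⌋ = 2 → column C
Row offset from origin: ⌊(1606920 − 1581709) / 4322⌋ = ⌊5.833⌋ = 5 → row 5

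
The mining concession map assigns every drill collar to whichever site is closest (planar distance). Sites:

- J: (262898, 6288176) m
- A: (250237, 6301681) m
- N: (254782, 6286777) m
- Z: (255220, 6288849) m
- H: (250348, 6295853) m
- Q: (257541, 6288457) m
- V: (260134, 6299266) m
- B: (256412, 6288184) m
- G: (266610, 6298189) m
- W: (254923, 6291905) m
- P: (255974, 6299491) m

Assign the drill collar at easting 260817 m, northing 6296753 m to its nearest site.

Squared distances to each site:
J: 77895490.000; A: 136221584.000; N: 135941801.000; Z: 93799625.000; H: 110409961.000; Q: 79555792.000; V: 6781658.000; B: 92831786.000; G: 35620945.000; W: 58242340.000; P: 30951293.000.
Minimum at V.

V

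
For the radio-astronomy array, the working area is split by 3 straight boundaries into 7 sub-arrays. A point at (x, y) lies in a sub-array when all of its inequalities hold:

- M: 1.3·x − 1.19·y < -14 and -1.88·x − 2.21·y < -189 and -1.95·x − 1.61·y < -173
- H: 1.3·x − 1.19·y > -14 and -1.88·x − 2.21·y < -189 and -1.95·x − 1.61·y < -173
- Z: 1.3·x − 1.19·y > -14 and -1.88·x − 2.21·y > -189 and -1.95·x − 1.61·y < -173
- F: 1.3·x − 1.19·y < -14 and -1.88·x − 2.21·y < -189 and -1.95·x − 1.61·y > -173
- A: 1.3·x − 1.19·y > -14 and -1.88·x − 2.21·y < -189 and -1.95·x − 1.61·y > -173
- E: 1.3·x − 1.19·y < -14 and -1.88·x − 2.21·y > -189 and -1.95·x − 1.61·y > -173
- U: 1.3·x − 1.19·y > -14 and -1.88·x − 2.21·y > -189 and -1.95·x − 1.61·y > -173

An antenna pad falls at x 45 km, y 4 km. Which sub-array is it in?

1.3·45 − 1.19·4 = 53.740, which is > -14
-1.88·45 − 2.21·4 = -93.440, which is > -189
-1.95·45 − 1.61·4 = -94.190, which is > -173
This sign pattern matches U.

U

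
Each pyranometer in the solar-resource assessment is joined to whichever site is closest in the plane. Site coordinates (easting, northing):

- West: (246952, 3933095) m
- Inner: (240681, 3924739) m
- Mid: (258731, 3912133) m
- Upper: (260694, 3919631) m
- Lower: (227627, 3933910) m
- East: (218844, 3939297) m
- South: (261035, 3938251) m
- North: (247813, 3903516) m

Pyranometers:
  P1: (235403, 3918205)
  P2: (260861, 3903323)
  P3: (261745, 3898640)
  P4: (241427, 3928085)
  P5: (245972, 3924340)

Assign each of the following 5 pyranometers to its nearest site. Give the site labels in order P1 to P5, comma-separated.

P1 → Inner (d²=70550440.00)
P2 → Mid (d²=82153000.00)
P3 → Mid (d²=191145245.00)
P4 → Inner (d²=11752232.00)
P5 → Inner (d²=28153882.00)

Inner, Mid, Mid, Inner, Inner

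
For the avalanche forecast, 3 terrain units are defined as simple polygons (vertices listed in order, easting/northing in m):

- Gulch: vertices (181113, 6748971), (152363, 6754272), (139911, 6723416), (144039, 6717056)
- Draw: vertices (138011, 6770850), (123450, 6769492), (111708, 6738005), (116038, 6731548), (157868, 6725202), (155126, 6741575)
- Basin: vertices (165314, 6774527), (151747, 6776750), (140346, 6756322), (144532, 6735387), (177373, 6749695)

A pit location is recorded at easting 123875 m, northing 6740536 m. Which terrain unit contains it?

Draw

Cast a ray rightward from (123875, 6740536). For each polygon, the edges (by vertex number in listed order) whose endpoints lie on opposite sides of northing = 6740536, where each meets that height, and whether that is right or left of the point:
Gulch: 2–3 at easting≈146819.8 (right), 4–1 at easting≈171314.5 (right) → 2 crossings.
Draw: 2–3 at easting≈112651.8 (left), 5–6 at easting≈155300.0 (right) → 1 crossing.
Basin: 3–4 at easting≈143502.4 (right), 4–5 at easting≈156350.4 (right) → 2 crossings.
Only Draw has an odd count, so the point is inside Draw.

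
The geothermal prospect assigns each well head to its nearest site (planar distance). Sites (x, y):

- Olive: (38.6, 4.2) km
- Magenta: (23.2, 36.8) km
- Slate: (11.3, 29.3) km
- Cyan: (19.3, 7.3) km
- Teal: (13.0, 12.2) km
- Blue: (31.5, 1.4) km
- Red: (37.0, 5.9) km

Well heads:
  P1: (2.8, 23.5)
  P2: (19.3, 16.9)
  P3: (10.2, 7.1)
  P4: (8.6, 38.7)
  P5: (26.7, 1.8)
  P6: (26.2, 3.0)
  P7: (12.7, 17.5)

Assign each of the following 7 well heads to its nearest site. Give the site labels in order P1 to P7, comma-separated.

P1 → Slate (d²=105.89)
P2 → Teal (d²=61.78)
P3 → Teal (d²=33.85)
P4 → Slate (d²=95.65)
P5 → Blue (d²=23.20)
P6 → Blue (d²=30.65)
P7 → Teal (d²=28.18)

Slate, Teal, Teal, Slate, Blue, Blue, Teal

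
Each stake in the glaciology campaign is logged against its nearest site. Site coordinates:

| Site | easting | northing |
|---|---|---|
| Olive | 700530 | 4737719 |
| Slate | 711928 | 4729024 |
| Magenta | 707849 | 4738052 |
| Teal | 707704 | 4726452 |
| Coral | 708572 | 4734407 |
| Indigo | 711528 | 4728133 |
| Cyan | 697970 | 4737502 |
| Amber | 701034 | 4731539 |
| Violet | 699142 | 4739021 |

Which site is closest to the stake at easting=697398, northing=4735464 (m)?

Cyan

Squared distances to each site:
Olive: 14894449.000; Slate: 252594500.000; Magenta: 115921145.000; Teal: 187429780.000; Coral: 125975525.000; Indigo: 253400461.000; Cyan: 4480628.000; Amber: 28626121.000; Violet: 15693785.000.
Minimum at Cyan.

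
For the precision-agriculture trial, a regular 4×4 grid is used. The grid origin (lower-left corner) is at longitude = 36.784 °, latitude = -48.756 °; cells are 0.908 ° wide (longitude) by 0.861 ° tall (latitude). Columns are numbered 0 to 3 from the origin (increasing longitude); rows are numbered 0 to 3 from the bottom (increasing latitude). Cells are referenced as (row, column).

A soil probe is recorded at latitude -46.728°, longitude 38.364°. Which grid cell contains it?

(2, 1)

Column index: ⌊(38.364 − 36.784) / 0.908⌋ = ⌊1.740⌋ = 1
Row offset from origin: ⌊(-46.728 − -48.756) / 0.861⌋ = ⌊2.355⌋ = 2 → row 2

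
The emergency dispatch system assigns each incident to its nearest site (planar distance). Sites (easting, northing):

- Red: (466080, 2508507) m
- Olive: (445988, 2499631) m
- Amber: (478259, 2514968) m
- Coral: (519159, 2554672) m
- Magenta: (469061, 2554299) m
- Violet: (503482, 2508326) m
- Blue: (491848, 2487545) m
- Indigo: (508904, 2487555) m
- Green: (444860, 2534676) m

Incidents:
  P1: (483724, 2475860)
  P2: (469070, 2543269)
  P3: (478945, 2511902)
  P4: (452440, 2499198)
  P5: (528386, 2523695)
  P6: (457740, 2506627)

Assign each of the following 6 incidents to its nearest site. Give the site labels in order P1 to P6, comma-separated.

Blue, Magenta, Amber, Olive, Violet, Red

P1 → Blue (d²=202538601.00)
P2 → Magenta (d²=121660981.00)
P3 → Amber (d²=9870952.00)
P4 → Olive (d²=41815793.00)
P5 → Violet (d²=856415377.00)
P6 → Red (d²=73090000.00)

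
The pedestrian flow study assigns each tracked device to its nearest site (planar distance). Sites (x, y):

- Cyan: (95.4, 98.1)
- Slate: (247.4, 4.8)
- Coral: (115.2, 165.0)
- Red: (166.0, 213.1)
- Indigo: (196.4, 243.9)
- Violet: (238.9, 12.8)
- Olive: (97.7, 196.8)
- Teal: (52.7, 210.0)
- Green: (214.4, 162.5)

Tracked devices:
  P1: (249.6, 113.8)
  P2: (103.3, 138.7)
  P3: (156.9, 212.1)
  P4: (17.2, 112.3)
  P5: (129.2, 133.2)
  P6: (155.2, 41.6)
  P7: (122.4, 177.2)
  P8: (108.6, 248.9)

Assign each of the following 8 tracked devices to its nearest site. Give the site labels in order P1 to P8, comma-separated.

P1 → Green (d²=3610.73)
P2 → Coral (d²=833.30)
P3 → Red (d²=83.81)
P4 → Cyan (d²=6316.88)
P5 → Coral (d²=1207.24)
P6 → Cyan (d²=6768.29)
P7 → Coral (d²=200.68)
P8 → Olive (d²=2833.22)

Green, Coral, Red, Cyan, Coral, Cyan, Coral, Olive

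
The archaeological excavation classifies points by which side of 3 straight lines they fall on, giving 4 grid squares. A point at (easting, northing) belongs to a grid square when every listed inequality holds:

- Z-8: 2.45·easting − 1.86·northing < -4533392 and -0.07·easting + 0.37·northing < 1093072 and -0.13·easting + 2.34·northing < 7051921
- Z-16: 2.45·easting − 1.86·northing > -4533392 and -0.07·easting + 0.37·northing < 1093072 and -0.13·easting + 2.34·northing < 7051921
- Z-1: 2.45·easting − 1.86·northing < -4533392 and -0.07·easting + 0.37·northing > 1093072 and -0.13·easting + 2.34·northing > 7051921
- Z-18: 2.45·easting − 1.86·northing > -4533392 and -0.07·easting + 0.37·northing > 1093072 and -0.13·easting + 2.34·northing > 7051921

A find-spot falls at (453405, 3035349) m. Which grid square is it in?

Z-8

2.45·453405 − 1.86·3035349 = -4534906.890, which is < -4533392
-0.07·453405 + 0.37·3035349 = 1091340.780, which is < 1093072
-0.13·453405 + 2.34·3035349 = 7043774.010, which is < 7051921
This sign pattern matches Z-8.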